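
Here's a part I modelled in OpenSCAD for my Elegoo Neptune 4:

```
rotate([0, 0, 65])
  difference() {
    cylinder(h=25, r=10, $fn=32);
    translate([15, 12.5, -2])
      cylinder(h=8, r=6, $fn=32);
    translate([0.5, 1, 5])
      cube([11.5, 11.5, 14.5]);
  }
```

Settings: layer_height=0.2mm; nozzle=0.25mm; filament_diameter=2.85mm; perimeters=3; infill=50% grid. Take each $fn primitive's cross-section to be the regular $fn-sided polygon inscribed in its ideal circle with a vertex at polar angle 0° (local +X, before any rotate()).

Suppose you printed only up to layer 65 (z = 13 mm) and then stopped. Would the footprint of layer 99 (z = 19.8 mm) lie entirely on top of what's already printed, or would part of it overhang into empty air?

Compare the two slices. At z = 13: the cylinder: section is a regular 32-gon, circumradius r=10 (area = (32/2)·10.000²·sin(360°/32) = 312.14 mm²); the cylinder at (15, 12.5) is absent (z outside [-2, 6]); the cube at (0.5, 1) (footprint 11.5×11.5) is included at this height (area 132.25 mm²); After the difference (first − rest): starting from the r=10 cylinder (312.14 mm²), the 11.5×11.5 cube at (0.5, 1) partially overlaps it — only the 63.60 mm² overlap (of its 132.25 mm²) is removed, clipping the outline — area = 248.55 mm²; (whole slice rotated 65° about Z — lengths, areas and connectivity unchanged). At z = 19.8: the r=10 cylinder contributes a regular 32-gon of circumradius 10 (area = (32/2)·10.000²·sin(360°/32) = 312.14 mm²); the cylinder at (15, 12.5) is absent (z outside [-2, 6]); the cube at (0.5, 1) is absent (z outside [5, 19.5]); Subtracting the remaining from the first: none of the subtracted shapes is present at this height, so the r=10 cylinder is unchanged — area = 312.14 mm²; (rotated 65° about Z; rotation is an isometry so areas/perimeters/island counts are preserved). Checking containment: at z = 19.8 the cross-section extends beyond the z = 13 cross-section by about 63.60 mm².

part overhangs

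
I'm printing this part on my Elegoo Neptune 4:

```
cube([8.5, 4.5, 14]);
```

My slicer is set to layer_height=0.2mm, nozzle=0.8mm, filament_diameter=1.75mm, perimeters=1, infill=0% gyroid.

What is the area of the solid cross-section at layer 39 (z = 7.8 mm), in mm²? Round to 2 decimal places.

38.25 mm²

At z = 7.8 mm: the cube (footprint 8.5×4.5) is included at this height (area 38.25 mm²). Overall, the cross-section is a single solid region. Net area = 38.25 mm².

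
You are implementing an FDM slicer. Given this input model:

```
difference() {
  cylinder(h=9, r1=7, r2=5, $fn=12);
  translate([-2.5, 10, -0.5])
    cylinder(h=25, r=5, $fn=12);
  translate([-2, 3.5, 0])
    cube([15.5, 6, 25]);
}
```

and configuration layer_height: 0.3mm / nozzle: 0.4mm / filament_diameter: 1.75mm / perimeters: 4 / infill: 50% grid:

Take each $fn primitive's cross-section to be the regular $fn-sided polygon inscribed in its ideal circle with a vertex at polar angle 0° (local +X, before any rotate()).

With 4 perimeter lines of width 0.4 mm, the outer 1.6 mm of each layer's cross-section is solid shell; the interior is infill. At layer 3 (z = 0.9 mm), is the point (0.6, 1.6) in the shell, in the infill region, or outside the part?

infill

At z = 0.9 mm: the cone: at t=0.100 of its height the radius interpolates to r₁+(r₂−r₁)t = 6.800, giving a regular 12-gon of that circumradius; the cylinder at (-2.5, 10): section is a regular 12-gon, circumradius r=5; the 15.5×6 cube at (-2, 3.5) contributes its full rectangle; Taking the first minus the rest: starting from the cone, the r=5 cylinder at (-2.5, 10) partially overlaps it — only the 4.29 mm² overlap (of its 75.00 mm²) is removed, clipping the outline; the 15.5×6 cube at (-2, 3.5) partially overlaps it — only the 15.83 mm² overlap (of its 93.00 mm²) is removed, clipping the outline — 1 connected region. Overall, the cross-section is a single solid region. The nearest boundary edge runs (-2.00, 3.50)→(5.79, 3.50); distance from the point to it = 1.90 mm. The point is inside the cross-section and 1.90 mm from the nearest boundary — more than the 1.6 mm shell width (4 × 0.4), so it's in the infill interior.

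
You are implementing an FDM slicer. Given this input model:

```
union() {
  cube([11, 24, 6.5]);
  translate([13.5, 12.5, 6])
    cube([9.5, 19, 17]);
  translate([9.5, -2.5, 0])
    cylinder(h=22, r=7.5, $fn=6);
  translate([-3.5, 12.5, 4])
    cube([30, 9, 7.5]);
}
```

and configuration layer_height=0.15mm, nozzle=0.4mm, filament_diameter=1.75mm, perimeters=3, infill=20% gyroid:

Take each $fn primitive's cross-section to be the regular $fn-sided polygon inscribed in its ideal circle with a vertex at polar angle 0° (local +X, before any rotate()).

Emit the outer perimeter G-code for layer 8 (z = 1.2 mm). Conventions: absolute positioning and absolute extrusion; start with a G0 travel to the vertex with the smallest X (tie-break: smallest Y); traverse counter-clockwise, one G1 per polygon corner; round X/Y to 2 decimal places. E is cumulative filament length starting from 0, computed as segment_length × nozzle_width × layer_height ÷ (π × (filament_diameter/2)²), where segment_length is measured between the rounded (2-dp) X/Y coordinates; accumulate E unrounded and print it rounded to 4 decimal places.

G0 X0.00 Y0.00 Z1.20
G1 X3.44 Y0.00 E0.0858
G1 X2.00 Y-2.50 E0.1578
G1 X5.75 Y-9.00 E0.3450
G1 X13.25 Y-9.00 E0.5321
G1 X17.00 Y-2.50 E0.7193
G1 X13.25 Y4.00 E0.9064
G1 X11.00 Y4.00 E0.9626
G1 X11.00 Y24.00 E1.4615
G1 X0.00 Y24.00 E1.7359
G1 X0.00 Y0.00 E2.3346

At z = 1.2 mm: the cube (footprint 11×24) is included at this height; the cube at (13.5, 12.5) does not reach this height (z outside [6, 23]); the r=7.5 cylinder at (9.5, -2.5) gives a regular 6-gon of circumradius 7.5 (constant along its height); the cube at (-3.5, 12.5) does not reach this height (z outside [4, 11.5]); Merging all regions: the regions partially overlap (shared area 25.58 mm²), so overlapping operands fuse into one piece — 1 connected region. The outline is a single polygon with 10 vertices. Extrusion per mm of travel: 0.4 × 0.15 / (π × 0.875²) = 0.024945. Accumulating E over each segment gives final E = 2.3346.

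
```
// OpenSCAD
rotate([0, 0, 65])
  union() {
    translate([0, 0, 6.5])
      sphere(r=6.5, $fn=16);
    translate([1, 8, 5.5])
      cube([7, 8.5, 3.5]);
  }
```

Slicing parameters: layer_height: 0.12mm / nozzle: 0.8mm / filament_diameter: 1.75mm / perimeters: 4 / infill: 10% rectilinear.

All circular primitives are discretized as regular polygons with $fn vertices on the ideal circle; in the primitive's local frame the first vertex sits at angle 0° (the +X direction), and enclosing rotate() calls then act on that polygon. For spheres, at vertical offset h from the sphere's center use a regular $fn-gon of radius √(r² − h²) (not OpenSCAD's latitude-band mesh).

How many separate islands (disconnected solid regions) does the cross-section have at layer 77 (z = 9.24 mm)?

At z = 9.24 mm: the r=6.5 sphere contributes a regular 16-gon of circumradius √(6.5²−2.74²) = 5.894; the cube at (1, 8) is not intersected at this z (z outside [5.5, 9]); Merging all regions: only the r=6.5 sphere is present, so the union is just that shape — 1 connected region; (rotated 65° about Z; rotation is an isometry so areas/perimeters/island counts are preserved). Overall, the cross-section is a single solid region. Island count = 1.

1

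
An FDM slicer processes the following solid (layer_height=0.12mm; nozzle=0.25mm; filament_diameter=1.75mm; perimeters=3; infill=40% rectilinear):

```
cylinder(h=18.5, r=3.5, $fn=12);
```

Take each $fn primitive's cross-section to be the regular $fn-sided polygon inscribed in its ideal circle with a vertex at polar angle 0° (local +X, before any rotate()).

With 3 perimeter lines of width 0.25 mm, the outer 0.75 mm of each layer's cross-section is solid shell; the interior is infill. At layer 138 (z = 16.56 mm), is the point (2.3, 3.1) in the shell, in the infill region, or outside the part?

At z = 16.56 mm: the r=3.5 cylinder contributes a regular 12-gon of circumradius 3.5. Overall, the cross-section is a single solid region. The nearest boundary edge runs (3.03, 1.75)→(1.75, 3.03); distance from the point to it = 0.44 mm. The point is not inside any of the regions above, so it lies outside the cross-section (0.44 mm from the nearest boundary).

outside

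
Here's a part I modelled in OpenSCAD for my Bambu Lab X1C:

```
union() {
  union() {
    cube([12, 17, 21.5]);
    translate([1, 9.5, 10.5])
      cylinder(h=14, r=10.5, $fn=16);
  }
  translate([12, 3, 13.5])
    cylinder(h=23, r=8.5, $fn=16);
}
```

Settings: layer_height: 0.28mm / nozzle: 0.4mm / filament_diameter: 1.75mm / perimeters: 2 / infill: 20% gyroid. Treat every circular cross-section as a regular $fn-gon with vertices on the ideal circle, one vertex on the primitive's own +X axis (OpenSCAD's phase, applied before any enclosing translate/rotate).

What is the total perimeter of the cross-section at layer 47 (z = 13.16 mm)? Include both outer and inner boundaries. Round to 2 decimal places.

72.66 mm

At z = 13.16 mm: the cube (footprint 12×17) is included at this height (perimeter 58.00 mm); the r=10.5 cylinder at (1, 9.5) gives a regular 16-gon of circumradius 10.5 (constant along its height) (perimeter = 2·16·10.500·sin(180°/16) = 65.55 mm); Combining (union): the regions partially overlap (shared area 169.25 mm²), so the edge portions inside another operand are dropped and the merged outline is re-measured after clipping — boundary = 72.66 mm; the cylinder at (12, 3) does not reach this height (z outside [13.5, 36.5]); Combining (union): only that combined region is present, so the union is just that shape — boundary = 72.66 mm. Overall, the cross-section is a single solid region. Total boundary length (outer) = 72.66 mm.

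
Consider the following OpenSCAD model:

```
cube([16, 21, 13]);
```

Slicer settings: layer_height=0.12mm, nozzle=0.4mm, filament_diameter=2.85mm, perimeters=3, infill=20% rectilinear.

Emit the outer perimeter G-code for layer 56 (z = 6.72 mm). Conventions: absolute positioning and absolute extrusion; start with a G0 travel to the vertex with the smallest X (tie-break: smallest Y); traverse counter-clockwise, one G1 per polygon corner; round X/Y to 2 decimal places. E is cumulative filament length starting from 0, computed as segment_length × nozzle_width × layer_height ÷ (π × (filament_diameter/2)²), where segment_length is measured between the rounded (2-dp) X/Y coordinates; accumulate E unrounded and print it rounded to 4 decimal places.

At z = 6.72 mm: the 16×21 cube contributes its full rectangle. The outline is a single polygon with 4 vertices. Extrusion per mm of travel: 0.4 × 0.12 / (π × 1.425²) = 0.007524. Accumulating E over each segment gives final E = 0.5568.

G0 X0.00 Y0.00 Z6.72
G1 X16.00 Y0.00 E0.1204
G1 X16.00 Y21.00 E0.2784
G1 X0.00 Y21.00 E0.3988
G1 X0.00 Y0.00 E0.5568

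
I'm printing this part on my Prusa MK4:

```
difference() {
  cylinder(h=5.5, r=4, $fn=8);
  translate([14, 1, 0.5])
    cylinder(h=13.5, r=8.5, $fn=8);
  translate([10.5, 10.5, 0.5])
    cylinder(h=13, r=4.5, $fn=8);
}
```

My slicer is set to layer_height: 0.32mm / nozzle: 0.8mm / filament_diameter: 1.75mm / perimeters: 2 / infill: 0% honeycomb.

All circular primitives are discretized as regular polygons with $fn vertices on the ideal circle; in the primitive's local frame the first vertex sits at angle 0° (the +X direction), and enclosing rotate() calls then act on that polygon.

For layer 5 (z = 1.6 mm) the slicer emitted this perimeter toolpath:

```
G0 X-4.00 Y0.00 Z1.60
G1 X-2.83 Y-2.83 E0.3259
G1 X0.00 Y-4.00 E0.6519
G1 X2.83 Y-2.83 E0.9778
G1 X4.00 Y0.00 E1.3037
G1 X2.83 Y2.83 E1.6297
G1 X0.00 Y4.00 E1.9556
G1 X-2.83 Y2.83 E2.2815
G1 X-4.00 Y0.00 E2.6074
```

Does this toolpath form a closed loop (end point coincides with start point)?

yes

Start point (G0): (-4.00, 0.00). End point (last G1): the path returns to the start — closed.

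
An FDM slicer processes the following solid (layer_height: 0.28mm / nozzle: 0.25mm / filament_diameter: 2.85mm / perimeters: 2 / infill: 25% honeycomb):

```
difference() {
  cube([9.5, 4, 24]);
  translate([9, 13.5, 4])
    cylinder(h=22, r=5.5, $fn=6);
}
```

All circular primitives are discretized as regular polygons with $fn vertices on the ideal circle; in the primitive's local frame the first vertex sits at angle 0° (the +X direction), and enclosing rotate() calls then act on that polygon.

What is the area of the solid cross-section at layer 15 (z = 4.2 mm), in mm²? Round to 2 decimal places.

38.00 mm²

At z = 4.2 mm: the cube is present — its section is the full 9.5×4 rectangle (area 38.00 mm²); the r=5.5 cylinder at (9, 13.5) contributes a regular 6-gon of circumradius 5.5 (area = (6/2)·5.500²·sin(360°/6) = 78.59 mm²); Taking the first minus the rest: starting from the 9.5×4 cube (38.00 mm²), the r=5.5 cylinder at (9, 13.5) misses the remaining region (no effect) — area = 38.00 mm². Overall, the cross-section is a single solid region. Net area = 38.00 mm².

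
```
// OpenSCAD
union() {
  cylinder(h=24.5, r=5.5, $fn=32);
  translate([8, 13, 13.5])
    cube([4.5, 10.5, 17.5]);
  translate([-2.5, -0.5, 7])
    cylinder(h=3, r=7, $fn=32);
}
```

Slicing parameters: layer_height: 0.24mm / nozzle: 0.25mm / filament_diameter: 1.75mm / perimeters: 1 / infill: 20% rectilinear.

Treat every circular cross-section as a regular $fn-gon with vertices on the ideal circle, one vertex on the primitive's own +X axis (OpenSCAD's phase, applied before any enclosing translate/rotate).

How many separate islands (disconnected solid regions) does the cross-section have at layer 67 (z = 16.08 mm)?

At z = 16.08 mm: the cylinder: section is a regular 32-gon, circumradius r=5.5; the 4.5×10.5 cube at (8, 13) contributes its full rectangle; the cylinder at (-2.5, -0.5) is not intersected at this z (z outside [7, 10]); Combining (union): the 2 present regions are separate (no shared area or edge), so areas and boundary lengths simply add and each stays a separate island — 2 connected regions. Overall, the cross-section has 2 separate islands. Island count = 2.

2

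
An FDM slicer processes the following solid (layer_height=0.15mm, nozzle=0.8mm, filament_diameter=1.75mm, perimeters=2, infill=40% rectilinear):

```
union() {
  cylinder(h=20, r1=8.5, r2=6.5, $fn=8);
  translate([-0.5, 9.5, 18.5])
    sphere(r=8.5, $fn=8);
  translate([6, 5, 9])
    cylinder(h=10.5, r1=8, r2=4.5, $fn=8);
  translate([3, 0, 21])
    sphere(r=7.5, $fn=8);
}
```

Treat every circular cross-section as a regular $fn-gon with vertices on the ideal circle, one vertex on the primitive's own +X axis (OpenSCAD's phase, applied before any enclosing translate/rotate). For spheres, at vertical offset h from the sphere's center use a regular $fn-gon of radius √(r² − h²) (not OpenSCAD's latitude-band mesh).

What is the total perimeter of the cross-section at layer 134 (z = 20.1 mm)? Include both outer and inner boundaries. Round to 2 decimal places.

71.96 mm

At z = 20.1 mm: the cone is not intersected at this z (z outside [0, 20]); the sphere at (-0.5, 9.5): section is a regular 8-gon, circumradius = √(r²−h²) = √(8.5²−1.6²) = 8.348 (perimeter = 2·8·8.348·sin(180°/8) = 51.11 mm); the cone at (6, 5) does not reach this height (z outside [9, 19.5]); the r=7.5 sphere at (3, 0) contributes a regular 8-gon of circumradius √(7.5²−0.9²) = 7.446 (perimeter = 2·8·7.446·sin(180°/8) = 45.59 mm); Taking the union: the regions partially overlap (shared area 36.92 mm²), so the edge portions inside another operand are dropped and the merged outline is re-measured after clipping — boundary = 71.96 mm. Overall, the cross-section is a single solid region. Total boundary length (outer) = 71.96 mm.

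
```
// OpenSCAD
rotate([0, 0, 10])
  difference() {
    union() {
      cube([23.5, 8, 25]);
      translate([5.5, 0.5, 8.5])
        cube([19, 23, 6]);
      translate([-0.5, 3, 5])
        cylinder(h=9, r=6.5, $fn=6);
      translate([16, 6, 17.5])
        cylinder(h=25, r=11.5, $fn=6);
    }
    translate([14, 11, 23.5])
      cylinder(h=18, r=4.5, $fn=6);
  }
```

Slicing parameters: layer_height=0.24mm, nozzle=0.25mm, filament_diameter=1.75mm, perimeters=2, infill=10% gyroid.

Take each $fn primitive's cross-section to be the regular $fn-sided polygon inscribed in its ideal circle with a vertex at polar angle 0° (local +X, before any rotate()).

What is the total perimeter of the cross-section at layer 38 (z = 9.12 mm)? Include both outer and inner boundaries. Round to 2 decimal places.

110.38 mm

At z = 9.12 mm: the cube (footprint 23.5×8) is included at this height (perimeter 63.00 mm); the cube at (5.5, 0.5) (footprint 19×23) is included at this height (perimeter 84.00 mm); the cylinder at (-0.5, 3): section is a regular 6-gon, circumradius r=6.5 (perimeter = 2·6·6.500·sin(180°/6) = 39.00 mm); the cylinder at (16, 6) does not reach this height (z outside [17.5, 42.5]); Merging all regions: the regions partially overlap (shared area 173.19 mm²), so the edge portions inside another operand are dropped and the merged outline is re-measured after clipping — boundary = 110.38 mm; the cylinder at (14, 11) does not reach this height (z outside [23.5, 41.5]); Subtracting the remaining from the first: none of the subtracted shapes is present at this height, so the result so far is unchanged — boundary = 110.38 mm; (whole slice rotated 10° about Z — lengths, areas and connectivity unchanged). Overall, the cross-section is a single solid region. Total boundary length (outer) = 110.38 mm.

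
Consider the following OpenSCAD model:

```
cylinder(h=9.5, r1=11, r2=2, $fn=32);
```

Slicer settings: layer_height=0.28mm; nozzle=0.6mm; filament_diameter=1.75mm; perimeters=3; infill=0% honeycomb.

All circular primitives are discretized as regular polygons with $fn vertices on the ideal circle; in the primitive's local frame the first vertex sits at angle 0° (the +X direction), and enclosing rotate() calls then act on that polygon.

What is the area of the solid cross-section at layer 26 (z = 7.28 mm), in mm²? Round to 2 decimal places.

52.55 mm²

At z = 7.28 mm: the cone: at t=0.766 of its height the radius interpolates to r₁+(r₂−r₁)t = 4.103, giving a regular 32-gon of that circumradius (area = (32/2)·4.103²·sin(360°/32) = 52.55 mm²). Overall, the cross-section is a single solid region. Net area = 52.55 mm².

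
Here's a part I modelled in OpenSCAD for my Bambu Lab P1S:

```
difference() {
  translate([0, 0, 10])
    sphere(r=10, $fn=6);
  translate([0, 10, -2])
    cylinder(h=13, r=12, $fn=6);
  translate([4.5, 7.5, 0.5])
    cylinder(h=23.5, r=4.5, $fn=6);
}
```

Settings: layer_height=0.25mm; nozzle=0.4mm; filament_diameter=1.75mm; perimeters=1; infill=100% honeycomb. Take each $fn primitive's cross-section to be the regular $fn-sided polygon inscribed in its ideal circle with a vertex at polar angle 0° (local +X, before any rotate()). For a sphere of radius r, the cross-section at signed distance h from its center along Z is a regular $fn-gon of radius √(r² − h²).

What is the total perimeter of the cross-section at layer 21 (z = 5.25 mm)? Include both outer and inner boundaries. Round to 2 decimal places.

49.60 mm

At z = 5.25 mm: the r=10 sphere slices to a regular 6-gon of circumradius 8.800 (√(r²−h²) with h=4.75 from center) (perimeter = 2·6·8.800·sin(180°/6) = 52.80 mm); the r=12 cylinder at (0, 10) gives a regular 6-gon of circumradius 12 (constant along its height) (perimeter = 2·6·12.000·sin(180°/6) = 72.00 mm); the cylinder at (4.5, 7.5): section is a regular 6-gon, circumradius r=4.5 (perimeter = 2·6·4.500·sin(180°/6) = 27.00 mm); Taking the first minus the rest: starting from the r=10 sphere, the r=12 cylinder at (0, 10) partially overlaps it — only the 99.66 mm² overlap (of its 374.12 mm²) is removed, clipping the outline; the r=4.5 cylinder at (4.5, 7.5) misses the remaining region (no effect) — boundary = 49.60 mm. Overall, the cross-section is a single solid region. Total boundary length (outer) = 49.60 mm.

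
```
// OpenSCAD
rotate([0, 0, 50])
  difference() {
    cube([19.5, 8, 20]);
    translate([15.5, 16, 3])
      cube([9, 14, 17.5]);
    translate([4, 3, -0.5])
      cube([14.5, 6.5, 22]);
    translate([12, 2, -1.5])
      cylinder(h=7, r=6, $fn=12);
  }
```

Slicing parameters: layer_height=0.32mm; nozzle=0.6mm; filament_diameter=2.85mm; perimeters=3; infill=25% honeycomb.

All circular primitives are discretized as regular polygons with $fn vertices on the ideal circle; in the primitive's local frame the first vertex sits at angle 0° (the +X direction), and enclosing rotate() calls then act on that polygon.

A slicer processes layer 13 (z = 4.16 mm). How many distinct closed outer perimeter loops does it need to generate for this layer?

2

At z = 4.16 mm: the cube is present — its section is the full 19.5×8 rectangle; the 9×14 cube at (15.5, 16) contributes its full rectangle; the cube at (4, 3) is present — its section is the full 14.5×6.5 rectangle; the r=6 cylinder at (12, 2) gives a regular 12-gon of circumradius 6 (constant along its height); Taking the first minus the rest: starting from the 19.5×8 cube, the 9×14 cube at (15.5, 16) misses the remaining region (no effect); the 14.5×6.5 cube at (4, 3) partially overlaps it — only the 72.50 mm² overlap (of its 94.25 mm²) is removed, clipping the outline; the r=6 cylinder at (12, 2) partially overlaps it — only the 34.66 mm² overlap (of its 108.00 mm²) is removed, clipping the outline — 2 connected regions; (rotated 50° about Z; rotation is an isometry so areas/perimeters/island counts are preserved). The result has 2 disconnected regions.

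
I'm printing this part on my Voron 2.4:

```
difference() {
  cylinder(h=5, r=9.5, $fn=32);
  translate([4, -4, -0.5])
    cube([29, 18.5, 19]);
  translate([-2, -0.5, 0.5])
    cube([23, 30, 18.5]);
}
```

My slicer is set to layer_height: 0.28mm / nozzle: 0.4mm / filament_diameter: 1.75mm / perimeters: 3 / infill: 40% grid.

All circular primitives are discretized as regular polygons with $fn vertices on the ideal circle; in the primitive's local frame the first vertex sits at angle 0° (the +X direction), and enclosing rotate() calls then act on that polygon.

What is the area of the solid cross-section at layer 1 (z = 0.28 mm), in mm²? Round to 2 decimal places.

At z = 0.28 mm: the r=9.5 cylinder gives a regular 32-gon of circumradius 9.5 (constant along its height) (area = (32/2)·9.500²·sin(360°/32) = 281.71 mm²); the cube at (4, -4) is present — its section is the full 29×18.5 rectangle (area 536.50 mm²); the cube at (-2, -0.5) does not reach this height (z outside [0.5, 19]); Subtracting the remaining from the first: starting from the r=9.5 cylinder (281.71 mm²), the 29×18.5 cube at (4, -4) partially overlaps it — only the 54.43 mm² overlap (of its 536.50 mm²) is removed, clipping the outline — area = 227.28 mm². Overall, the cross-section is a single solid region. Net area = 227.28 mm².

227.28 mm²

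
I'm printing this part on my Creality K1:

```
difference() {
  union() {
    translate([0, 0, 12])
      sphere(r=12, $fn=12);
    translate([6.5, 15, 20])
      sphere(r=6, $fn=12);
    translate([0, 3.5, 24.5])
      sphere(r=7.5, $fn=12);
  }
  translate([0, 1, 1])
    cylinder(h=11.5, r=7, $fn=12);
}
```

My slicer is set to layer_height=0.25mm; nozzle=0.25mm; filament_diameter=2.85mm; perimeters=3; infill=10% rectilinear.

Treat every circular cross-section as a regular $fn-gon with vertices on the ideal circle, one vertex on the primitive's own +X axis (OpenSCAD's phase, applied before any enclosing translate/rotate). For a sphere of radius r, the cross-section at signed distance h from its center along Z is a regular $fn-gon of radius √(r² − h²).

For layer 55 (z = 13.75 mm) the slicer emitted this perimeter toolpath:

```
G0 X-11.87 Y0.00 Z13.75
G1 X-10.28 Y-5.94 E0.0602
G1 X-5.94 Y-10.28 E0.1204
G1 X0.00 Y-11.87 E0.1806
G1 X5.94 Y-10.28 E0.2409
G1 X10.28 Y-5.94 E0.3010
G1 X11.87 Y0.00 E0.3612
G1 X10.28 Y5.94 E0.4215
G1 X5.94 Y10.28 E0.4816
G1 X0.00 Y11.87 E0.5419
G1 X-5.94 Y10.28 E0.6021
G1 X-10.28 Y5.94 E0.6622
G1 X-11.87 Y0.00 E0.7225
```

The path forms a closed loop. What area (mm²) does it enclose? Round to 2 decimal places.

422.82 mm²

Apply the shoelace formula to the sequence of (X, Y) vertices; enclosed area = 422.82 mm².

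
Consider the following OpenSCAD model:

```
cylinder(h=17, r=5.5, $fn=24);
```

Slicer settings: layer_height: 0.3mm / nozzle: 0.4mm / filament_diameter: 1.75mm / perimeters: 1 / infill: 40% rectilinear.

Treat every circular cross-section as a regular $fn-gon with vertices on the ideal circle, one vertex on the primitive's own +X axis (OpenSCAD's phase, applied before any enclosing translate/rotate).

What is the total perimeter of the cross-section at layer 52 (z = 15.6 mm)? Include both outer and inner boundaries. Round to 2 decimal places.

34.46 mm

At z = 15.6 mm: the r=5.5 cylinder gives a regular 24-gon of circumradius 5.5 (constant along its height) (perimeter = 2·24·5.500·sin(180°/24) = 34.46 mm). Overall, the cross-section is a single solid region. Total boundary length (outer) = 34.46 mm.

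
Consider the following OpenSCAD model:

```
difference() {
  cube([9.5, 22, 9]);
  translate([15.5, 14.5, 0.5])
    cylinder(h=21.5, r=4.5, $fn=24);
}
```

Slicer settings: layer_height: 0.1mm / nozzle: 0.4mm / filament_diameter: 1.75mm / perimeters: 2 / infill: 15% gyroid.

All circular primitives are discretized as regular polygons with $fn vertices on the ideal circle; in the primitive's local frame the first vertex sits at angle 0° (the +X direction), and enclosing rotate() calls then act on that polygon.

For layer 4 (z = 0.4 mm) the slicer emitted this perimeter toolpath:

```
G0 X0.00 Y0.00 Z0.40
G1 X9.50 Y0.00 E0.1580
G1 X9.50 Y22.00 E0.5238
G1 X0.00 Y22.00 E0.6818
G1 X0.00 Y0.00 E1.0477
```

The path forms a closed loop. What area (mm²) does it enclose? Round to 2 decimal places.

Apply the shoelace formula to the sequence of (X, Y) vertices; enclosed area = 209.00 mm².

209.00 mm²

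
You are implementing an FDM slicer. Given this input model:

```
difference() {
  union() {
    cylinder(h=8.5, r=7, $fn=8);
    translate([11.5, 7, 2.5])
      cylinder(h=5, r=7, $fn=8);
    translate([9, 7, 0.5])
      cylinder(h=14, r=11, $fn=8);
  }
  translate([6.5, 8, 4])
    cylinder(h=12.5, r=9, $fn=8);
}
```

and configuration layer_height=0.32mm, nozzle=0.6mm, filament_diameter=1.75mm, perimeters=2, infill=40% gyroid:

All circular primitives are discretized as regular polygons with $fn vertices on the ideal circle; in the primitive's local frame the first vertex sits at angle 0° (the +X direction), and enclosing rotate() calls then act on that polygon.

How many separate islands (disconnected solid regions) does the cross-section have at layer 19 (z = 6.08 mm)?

1

At z = 6.08 mm: the cylinder: section is a regular 8-gon, circumradius r=7; the r=7 cylinder at (11.5, 7) gives a regular 8-gon of circumradius 7 (constant along its height); the cylinder at (9, 7): section is a regular 8-gon, circumradius r=11; Taking the union: the regions partially overlap (shared area 186.14 mm²), so overlapping operands fuse into one piece — 1 connected region; the r=9 cylinder at (6.5, 8) gives a regular 8-gon of circumradius 9 (constant along its height); After the difference (first − rest): starting from that combined region, the r=9 cylinder at (6.5, 8) partially overlaps it — only the 222.33 mm² overlap (of its 229.10 mm²) is removed, clipping the outline — 1 connected region. Overall, the cross-section is a single solid region. Island count = 1.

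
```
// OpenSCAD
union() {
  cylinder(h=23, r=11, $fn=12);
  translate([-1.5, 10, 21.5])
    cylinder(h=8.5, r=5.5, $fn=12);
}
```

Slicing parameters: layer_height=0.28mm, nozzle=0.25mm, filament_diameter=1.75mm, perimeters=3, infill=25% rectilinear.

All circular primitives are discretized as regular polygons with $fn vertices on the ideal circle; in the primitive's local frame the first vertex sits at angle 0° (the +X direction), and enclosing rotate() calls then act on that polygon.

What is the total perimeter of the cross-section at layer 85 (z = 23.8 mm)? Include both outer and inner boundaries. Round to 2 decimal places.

34.16 mm

At z = 23.8 mm: the cylinder is absent (z outside [0, 23]); the r=5.5 cylinder at (-1.5, 10) contributes a regular 12-gon of circumradius 5.5 (perimeter = 2·12·5.500·sin(180°/12) = 34.16 mm); Combining (union): only the r=5.5 cylinder at (-1.5, 10) is present, so the union is just that shape — boundary = 34.16 mm. Overall, the cross-section is a single solid region. Total boundary length (outer) = 34.16 mm.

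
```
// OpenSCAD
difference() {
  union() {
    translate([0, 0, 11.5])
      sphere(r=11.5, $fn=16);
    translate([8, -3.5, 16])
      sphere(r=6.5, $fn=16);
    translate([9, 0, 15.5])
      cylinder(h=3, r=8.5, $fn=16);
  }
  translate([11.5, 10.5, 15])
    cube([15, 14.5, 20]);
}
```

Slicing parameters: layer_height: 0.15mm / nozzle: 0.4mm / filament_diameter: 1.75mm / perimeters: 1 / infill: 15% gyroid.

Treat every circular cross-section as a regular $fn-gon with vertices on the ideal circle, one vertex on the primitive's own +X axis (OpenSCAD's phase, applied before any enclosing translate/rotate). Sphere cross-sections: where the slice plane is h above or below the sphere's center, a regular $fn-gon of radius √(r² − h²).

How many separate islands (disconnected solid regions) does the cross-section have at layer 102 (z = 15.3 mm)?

1

At z = 15.3 mm: the r=11.5 sphere contributes a regular 16-gon of circumradius √(11.5²−3.8²) = 10.854; the sphere at (8, -3.5): section is a regular 16-gon, circumradius = √(r²−h²) = √(6.5²−0.7²) = 6.462; the cylinder at (9, 0) is not intersected at this z (z outside [15.5, 18.5]); Merging all regions: the regions partially overlap (shared area 80.56 mm²), so overlapping operands fuse into one piece — 1 connected region; the 15×14.5 cube at (11.5, 10.5) contributes its full rectangle; Subtracting the remaining from the first: starting from that combined region, the 15×14.5 cube at (11.5, 10.5) misses the remaining region (no effect) — 1 connected region. Overall, the cross-section is a single solid region. Island count = 1.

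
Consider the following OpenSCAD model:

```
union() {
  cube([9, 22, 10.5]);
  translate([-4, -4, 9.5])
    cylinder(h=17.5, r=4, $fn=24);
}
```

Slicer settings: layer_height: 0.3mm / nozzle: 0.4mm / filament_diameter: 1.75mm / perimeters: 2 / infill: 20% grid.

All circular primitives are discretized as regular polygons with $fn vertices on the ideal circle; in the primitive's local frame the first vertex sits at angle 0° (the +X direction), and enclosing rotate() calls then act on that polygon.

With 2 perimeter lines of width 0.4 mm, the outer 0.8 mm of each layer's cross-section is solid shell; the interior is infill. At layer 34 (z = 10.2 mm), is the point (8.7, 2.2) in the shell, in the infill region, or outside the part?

shell

At z = 10.2 mm: the 9×22 cube contributes its full rectangle; the cylinder at (-4, -4): section is a regular 24-gon, circumradius r=4; Merging all regions: the 2 present regions are separate (no shared area or edge), so areas and boundary lengths simply add and each stays a separate island — 2 connected regions. Overall, the cross-section has 2 separate islands. The nearest boundary edge runs (9.00, 22.00)→(9.00, 0.00); distance from the point to it = 0.30 mm. (Shell/infill is judged within the island containing the point — the largest one.) The point is inside the cross-section, 0.30 mm from the nearest boundary — within the 0.8 mm shell band (2 × 0.4).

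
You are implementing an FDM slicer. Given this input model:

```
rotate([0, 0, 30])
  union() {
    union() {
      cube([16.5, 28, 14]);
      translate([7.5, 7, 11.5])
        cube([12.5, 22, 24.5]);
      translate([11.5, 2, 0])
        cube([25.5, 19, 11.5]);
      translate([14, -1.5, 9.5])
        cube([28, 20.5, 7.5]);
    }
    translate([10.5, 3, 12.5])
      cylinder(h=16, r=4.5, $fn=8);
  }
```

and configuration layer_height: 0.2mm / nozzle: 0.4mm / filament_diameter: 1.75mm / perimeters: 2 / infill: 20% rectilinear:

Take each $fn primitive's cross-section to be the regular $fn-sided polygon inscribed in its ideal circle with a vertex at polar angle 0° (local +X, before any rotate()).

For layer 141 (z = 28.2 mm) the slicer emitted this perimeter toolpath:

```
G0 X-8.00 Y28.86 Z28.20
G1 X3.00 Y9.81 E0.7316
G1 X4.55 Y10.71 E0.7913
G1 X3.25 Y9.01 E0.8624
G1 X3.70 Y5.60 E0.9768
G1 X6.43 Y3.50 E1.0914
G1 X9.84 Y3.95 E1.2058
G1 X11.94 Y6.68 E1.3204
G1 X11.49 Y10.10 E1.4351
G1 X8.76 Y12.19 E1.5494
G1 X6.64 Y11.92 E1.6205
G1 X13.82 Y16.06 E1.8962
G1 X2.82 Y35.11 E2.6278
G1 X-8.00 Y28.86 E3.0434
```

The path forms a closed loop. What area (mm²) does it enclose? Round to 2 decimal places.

331.48 mm²

Apply the shoelace formula to the sequence of (X, Y) vertices; enclosed area = 331.48 mm².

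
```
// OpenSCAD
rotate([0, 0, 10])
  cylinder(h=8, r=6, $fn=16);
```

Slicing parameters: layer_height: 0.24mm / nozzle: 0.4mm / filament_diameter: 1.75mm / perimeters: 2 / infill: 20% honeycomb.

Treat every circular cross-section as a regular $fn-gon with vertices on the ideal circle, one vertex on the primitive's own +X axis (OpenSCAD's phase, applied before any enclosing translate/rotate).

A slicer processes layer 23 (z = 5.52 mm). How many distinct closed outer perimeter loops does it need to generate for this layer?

At z = 5.52 mm: the r=6 cylinder gives a regular 16-gon of circumradius 6 (constant along its height); (rotated 10° about Z; rotation is an isometry so areas/perimeters/island counts are preserved). The result has 1 disconnected region.

1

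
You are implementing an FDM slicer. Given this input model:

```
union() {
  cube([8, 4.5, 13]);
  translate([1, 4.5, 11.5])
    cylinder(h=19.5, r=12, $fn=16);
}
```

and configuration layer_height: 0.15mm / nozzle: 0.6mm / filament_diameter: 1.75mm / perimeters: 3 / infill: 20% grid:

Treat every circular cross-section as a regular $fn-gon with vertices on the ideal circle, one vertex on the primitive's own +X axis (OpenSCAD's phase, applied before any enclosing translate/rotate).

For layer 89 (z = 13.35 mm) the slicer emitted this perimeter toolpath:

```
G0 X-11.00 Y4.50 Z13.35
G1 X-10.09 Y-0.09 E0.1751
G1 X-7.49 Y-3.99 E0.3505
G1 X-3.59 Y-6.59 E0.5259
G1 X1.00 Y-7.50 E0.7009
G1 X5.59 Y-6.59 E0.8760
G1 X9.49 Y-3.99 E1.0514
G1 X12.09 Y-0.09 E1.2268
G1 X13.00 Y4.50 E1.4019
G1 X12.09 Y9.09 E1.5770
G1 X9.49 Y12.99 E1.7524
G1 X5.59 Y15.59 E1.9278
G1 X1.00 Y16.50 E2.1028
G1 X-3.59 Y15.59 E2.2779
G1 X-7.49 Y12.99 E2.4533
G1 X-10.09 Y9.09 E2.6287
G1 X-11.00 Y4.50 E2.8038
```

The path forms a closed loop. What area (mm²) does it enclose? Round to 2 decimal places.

441.06 mm²

Apply the shoelace formula to the sequence of (X, Y) vertices; enclosed area = 441.06 mm².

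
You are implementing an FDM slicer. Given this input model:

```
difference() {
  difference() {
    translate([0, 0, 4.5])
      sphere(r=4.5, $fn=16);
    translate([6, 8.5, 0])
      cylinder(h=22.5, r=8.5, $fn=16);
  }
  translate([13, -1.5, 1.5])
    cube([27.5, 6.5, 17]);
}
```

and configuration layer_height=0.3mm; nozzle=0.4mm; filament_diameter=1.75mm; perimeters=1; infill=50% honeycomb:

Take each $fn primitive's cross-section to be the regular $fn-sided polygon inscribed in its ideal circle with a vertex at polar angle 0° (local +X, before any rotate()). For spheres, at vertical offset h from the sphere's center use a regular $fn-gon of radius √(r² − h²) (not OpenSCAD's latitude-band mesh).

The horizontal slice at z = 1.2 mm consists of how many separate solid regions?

At z = 1.2 mm: the r=4.5 sphere slices to a regular 16-gon of circumradius 3.059 (√(r²−h²) with h=3.3 from center); the r=8.5 cylinder at (6, 8.5) gives a regular 16-gon of circumradius 8.5 (constant along its height); Taking the first minus the rest: starting from the r=4.5 sphere, the r=8.5 cylinder at (6, 8.5) partially overlaps it — only the 2.81 mm² overlap (of its 221.19 mm²) is removed, clipping the outline — 1 connected region; the cube at (13, -1.5) is absent (z outside [1.5, 18.5]); Taking the first minus the rest: none of the subtracted shapes is present at this height, so the result so far is unchanged — 1 connected region. The result has 1 disconnected region.

1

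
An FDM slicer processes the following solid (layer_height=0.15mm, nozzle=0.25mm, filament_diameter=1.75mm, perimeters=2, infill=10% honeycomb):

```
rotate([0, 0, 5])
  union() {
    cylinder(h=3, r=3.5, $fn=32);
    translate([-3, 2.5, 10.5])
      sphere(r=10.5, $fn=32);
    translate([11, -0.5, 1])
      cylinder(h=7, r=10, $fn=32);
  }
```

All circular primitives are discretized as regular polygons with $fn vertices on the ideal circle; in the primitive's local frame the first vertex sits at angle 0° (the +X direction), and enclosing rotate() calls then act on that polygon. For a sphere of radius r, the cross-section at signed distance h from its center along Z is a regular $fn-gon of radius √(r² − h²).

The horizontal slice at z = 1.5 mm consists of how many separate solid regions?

1

At z = 1.5 mm: the cylinder: section is a regular 32-gon, circumradius r=3.5; the r=10.5 sphere at (-3, 2.5) slices to a regular 32-gon of circumradius 5.408 (√(r²−h²) with h=9 from center); the cylinder at (11, -0.5): section is a regular 32-gon, circumradius r=10; Combining (union): the regions partially overlap (shared area 38.01 mm²), so overlapping operands fuse into one piece — 1 connected region; (rotated 5° about Z; rotation is an isometry so areas/perimeters/island counts are preserved). The result has 1 disconnected region.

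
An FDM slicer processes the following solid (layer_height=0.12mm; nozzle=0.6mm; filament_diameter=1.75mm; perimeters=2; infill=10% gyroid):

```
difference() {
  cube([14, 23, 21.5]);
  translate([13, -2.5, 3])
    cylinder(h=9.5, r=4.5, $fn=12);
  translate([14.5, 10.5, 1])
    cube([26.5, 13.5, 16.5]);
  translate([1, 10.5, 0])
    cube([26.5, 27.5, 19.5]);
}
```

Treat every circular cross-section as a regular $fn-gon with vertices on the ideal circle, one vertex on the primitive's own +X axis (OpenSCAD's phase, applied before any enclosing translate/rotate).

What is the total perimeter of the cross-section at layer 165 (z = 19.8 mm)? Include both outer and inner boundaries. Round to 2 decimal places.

74.00 mm

At z = 19.8 mm: the 14×23 cube contributes its full rectangle (perimeter 74.00 mm); the cylinder at (13, -2.5) is not intersected at this z (z outside [3, 12.5]); the cube at (14.5, 10.5) does not reach this height (z outside [1, 17.5]); the cube at (1, 10.5) is not intersected at this z (z outside [0, 19.5]); Subtracting the remaining from the first: none of the subtracted shapes is present at this height, so the 14×23 cube is unchanged — boundary = 74.00 mm. Overall, the cross-section is a single solid region. Total boundary length (outer) = 74.00 mm.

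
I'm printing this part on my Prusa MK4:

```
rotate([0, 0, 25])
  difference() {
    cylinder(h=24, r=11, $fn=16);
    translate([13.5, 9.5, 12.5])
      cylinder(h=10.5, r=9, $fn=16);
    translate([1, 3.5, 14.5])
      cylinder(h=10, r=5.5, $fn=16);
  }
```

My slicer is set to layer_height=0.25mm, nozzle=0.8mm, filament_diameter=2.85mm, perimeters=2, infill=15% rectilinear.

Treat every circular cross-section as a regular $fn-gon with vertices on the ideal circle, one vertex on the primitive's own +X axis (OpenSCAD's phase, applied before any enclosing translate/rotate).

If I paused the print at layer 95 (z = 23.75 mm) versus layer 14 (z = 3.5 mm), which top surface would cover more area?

layer 14 (z = 3.5 mm)

Layer 95 (z = 23.75): the cylinder: section is a regular 16-gon, circumradius r=11 (area = (16/2)·11.000²·sin(360°/16) = 370.44 mm²); the cylinder at (13.5, 9.5) is not intersected at this z (z outside [12.5, 23]); the r=5.5 cylinder at (1, 3.5) contributes a regular 16-gon of circumradius 5.5 (area = (16/2)·5.500²·sin(360°/16) = 92.61 mm²); Subtracting the remaining from the first: starting from the r=11 cylinder (370.44 mm²), the r=5.5 cylinder at (1, 3.5) lies wholly inside it (removes its full 92.61 mm² and its 34.34 mm outline becomes a hole wall) — area = 277.83 mm²; (whole slice rotated 25° about Z — lengths, areas and connectivity unchanged). So its area = 277.83 mm². Layer 14 (z = 3.5): the r=11 cylinder gives a regular 16-gon of circumradius 11 (constant along its height) (area = (16/2)·11.000²·sin(360°/16) = 370.44 mm²); the cylinder at (13.5, 9.5) is absent (z outside [12.5, 23]); the cylinder at (1, 3.5) does not reach this height (z outside [14.5, 24.5]); Taking the first minus the rest: none of the subtracted shapes is present at this height, so the r=11 cylinder is unchanged — area = 370.44 mm²; (rotated 25° about Z; rotation is an isometry so areas/perimeters/island counts are preserved). So its area = 370.44 mm². Layer 14 is larger (370.44 vs 277.83 mm²).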